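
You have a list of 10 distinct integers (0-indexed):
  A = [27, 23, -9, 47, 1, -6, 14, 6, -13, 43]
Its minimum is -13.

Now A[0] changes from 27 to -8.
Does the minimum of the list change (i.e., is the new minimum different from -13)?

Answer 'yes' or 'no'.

Old min = -13
Change: A[0] 27 -> -8
Changed element was NOT the min; min changes only if -8 < -13.
New min = -13; changed? no

Answer: no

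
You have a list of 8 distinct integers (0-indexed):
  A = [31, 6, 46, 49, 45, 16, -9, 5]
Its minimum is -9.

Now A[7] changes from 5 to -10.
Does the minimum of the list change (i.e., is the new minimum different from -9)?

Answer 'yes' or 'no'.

Answer: yes

Derivation:
Old min = -9
Change: A[7] 5 -> -10
Changed element was NOT the min; min changes only if -10 < -9.
New min = -10; changed? yes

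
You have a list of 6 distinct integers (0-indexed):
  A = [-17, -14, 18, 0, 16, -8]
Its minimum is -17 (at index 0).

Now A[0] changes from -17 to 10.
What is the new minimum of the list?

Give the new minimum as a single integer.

Answer: -14

Derivation:
Old min = -17 (at index 0)
Change: A[0] -17 -> 10
Changed element WAS the min. Need to check: is 10 still <= all others?
  Min of remaining elements: -14
  New min = min(10, -14) = -14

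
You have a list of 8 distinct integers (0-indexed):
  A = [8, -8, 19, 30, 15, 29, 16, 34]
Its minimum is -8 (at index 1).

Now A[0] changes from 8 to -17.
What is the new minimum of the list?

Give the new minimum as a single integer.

Answer: -17

Derivation:
Old min = -8 (at index 1)
Change: A[0] 8 -> -17
Changed element was NOT the old min.
  New min = min(old_min, new_val) = min(-8, -17) = -17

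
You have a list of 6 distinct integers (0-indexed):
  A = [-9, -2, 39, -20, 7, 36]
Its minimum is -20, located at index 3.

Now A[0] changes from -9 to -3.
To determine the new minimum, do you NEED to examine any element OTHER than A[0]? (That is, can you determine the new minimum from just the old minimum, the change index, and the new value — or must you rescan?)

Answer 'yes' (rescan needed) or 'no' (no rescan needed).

Answer: no

Derivation:
Old min = -20 at index 3
Change at index 0: -9 -> -3
Index 0 was NOT the min. New min = min(-20, -3). No rescan of other elements needed.
Needs rescan: no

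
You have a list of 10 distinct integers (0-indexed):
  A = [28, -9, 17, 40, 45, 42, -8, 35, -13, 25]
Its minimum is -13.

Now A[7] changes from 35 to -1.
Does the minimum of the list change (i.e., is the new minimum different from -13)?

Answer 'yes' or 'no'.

Answer: no

Derivation:
Old min = -13
Change: A[7] 35 -> -1
Changed element was NOT the min; min changes only if -1 < -13.
New min = -13; changed? no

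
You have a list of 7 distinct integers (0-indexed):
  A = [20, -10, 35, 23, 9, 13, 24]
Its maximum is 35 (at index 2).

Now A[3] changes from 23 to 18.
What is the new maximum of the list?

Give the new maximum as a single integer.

Old max = 35 (at index 2)
Change: A[3] 23 -> 18
Changed element was NOT the old max.
  New max = max(old_max, new_val) = max(35, 18) = 35

Answer: 35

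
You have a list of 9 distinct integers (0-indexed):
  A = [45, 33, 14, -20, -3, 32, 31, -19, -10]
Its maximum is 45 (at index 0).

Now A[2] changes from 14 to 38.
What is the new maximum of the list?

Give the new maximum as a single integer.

Answer: 45

Derivation:
Old max = 45 (at index 0)
Change: A[2] 14 -> 38
Changed element was NOT the old max.
  New max = max(old_max, new_val) = max(45, 38) = 45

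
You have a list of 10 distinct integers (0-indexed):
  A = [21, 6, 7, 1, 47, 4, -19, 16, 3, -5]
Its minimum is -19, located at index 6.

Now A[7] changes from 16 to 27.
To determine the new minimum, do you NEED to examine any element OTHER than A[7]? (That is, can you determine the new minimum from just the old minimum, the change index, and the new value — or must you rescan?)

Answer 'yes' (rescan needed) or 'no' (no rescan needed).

Old min = -19 at index 6
Change at index 7: 16 -> 27
Index 7 was NOT the min. New min = min(-19, 27). No rescan of other elements needed.
Needs rescan: no

Answer: no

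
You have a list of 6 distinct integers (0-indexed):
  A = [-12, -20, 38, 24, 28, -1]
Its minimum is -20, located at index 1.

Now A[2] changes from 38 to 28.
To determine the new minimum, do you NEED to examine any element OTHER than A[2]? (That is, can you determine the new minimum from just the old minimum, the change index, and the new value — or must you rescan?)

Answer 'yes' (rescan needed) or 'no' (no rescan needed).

Answer: no

Derivation:
Old min = -20 at index 1
Change at index 2: 38 -> 28
Index 2 was NOT the min. New min = min(-20, 28). No rescan of other elements needed.
Needs rescan: no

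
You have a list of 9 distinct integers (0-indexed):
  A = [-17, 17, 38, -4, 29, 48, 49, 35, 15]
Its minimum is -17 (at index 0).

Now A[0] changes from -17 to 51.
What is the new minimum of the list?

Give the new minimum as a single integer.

Answer: -4

Derivation:
Old min = -17 (at index 0)
Change: A[0] -17 -> 51
Changed element WAS the min. Need to check: is 51 still <= all others?
  Min of remaining elements: -4
  New min = min(51, -4) = -4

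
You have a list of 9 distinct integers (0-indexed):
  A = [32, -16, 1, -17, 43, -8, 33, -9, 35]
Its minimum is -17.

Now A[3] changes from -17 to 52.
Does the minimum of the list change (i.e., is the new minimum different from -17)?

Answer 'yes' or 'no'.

Old min = -17
Change: A[3] -17 -> 52
Changed element was the min; new min must be rechecked.
New min = -16; changed? yes

Answer: yes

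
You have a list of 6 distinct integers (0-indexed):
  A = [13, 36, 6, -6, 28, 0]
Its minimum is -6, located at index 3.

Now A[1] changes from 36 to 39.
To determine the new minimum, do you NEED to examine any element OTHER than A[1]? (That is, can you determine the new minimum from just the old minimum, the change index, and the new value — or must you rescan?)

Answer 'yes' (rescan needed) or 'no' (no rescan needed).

Answer: no

Derivation:
Old min = -6 at index 3
Change at index 1: 36 -> 39
Index 1 was NOT the min. New min = min(-6, 39). No rescan of other elements needed.
Needs rescan: no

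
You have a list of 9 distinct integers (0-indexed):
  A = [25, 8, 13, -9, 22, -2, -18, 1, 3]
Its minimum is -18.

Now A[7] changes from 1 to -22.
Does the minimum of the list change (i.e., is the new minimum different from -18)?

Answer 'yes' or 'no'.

Old min = -18
Change: A[7] 1 -> -22
Changed element was NOT the min; min changes only if -22 < -18.
New min = -22; changed? yes

Answer: yes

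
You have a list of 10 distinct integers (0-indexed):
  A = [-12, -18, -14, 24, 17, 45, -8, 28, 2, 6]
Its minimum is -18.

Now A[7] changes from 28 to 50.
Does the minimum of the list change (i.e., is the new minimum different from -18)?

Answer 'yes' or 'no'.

Answer: no

Derivation:
Old min = -18
Change: A[7] 28 -> 50
Changed element was NOT the min; min changes only if 50 < -18.
New min = -18; changed? no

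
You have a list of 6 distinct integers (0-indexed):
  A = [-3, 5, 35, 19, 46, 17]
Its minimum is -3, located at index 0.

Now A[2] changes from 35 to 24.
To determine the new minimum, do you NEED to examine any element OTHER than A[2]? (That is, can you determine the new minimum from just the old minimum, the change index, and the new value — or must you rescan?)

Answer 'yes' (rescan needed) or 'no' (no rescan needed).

Answer: no

Derivation:
Old min = -3 at index 0
Change at index 2: 35 -> 24
Index 2 was NOT the min. New min = min(-3, 24). No rescan of other elements needed.
Needs rescan: no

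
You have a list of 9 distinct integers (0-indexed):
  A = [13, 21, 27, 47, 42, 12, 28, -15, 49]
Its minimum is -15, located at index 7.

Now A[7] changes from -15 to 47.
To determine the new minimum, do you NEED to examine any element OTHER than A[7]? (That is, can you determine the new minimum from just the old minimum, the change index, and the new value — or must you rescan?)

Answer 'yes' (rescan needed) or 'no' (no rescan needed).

Old min = -15 at index 7
Change at index 7: -15 -> 47
Index 7 WAS the min and new value 47 > old min -15. Must rescan other elements to find the new min.
Needs rescan: yes

Answer: yes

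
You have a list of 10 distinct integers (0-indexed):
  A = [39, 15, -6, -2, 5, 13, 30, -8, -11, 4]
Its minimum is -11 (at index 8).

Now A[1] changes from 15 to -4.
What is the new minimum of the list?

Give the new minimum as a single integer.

Old min = -11 (at index 8)
Change: A[1] 15 -> -4
Changed element was NOT the old min.
  New min = min(old_min, new_val) = min(-11, -4) = -11

Answer: -11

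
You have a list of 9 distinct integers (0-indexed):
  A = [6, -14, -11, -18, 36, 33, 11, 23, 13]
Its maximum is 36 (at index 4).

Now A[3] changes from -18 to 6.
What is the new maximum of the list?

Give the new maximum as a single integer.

Old max = 36 (at index 4)
Change: A[3] -18 -> 6
Changed element was NOT the old max.
  New max = max(old_max, new_val) = max(36, 6) = 36

Answer: 36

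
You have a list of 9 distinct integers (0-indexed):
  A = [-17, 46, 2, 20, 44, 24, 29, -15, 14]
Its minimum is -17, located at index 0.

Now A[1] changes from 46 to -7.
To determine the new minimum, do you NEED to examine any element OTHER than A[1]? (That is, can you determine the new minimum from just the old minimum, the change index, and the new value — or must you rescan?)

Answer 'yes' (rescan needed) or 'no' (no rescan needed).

Answer: no

Derivation:
Old min = -17 at index 0
Change at index 1: 46 -> -7
Index 1 was NOT the min. New min = min(-17, -7). No rescan of other elements needed.
Needs rescan: no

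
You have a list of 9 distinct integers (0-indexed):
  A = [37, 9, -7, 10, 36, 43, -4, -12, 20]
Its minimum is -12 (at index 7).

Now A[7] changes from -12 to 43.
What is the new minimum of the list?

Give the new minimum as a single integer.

Answer: -7

Derivation:
Old min = -12 (at index 7)
Change: A[7] -12 -> 43
Changed element WAS the min. Need to check: is 43 still <= all others?
  Min of remaining elements: -7
  New min = min(43, -7) = -7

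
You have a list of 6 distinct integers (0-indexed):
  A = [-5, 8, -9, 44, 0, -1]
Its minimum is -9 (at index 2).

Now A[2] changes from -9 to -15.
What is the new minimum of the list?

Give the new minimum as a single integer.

Answer: -15

Derivation:
Old min = -9 (at index 2)
Change: A[2] -9 -> -15
Changed element WAS the min. Need to check: is -15 still <= all others?
  Min of remaining elements: -5
  New min = min(-15, -5) = -15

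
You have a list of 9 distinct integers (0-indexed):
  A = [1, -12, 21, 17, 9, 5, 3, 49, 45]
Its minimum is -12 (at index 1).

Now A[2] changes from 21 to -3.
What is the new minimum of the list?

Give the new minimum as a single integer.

Answer: -12

Derivation:
Old min = -12 (at index 1)
Change: A[2] 21 -> -3
Changed element was NOT the old min.
  New min = min(old_min, new_val) = min(-12, -3) = -12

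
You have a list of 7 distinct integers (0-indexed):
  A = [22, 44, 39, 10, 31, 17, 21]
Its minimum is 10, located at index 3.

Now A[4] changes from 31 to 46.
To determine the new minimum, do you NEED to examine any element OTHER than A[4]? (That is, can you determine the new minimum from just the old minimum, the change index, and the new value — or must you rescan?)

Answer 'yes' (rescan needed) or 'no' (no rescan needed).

Old min = 10 at index 3
Change at index 4: 31 -> 46
Index 4 was NOT the min. New min = min(10, 46). No rescan of other elements needed.
Needs rescan: no

Answer: no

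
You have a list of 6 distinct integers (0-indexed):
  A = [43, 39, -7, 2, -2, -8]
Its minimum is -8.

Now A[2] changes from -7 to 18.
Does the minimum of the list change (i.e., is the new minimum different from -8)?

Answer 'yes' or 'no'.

Answer: no

Derivation:
Old min = -8
Change: A[2] -7 -> 18
Changed element was NOT the min; min changes only if 18 < -8.
New min = -8; changed? no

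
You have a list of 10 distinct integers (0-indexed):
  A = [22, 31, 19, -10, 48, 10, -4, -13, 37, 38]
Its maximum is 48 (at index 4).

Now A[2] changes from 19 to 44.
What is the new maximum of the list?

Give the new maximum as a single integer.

Old max = 48 (at index 4)
Change: A[2] 19 -> 44
Changed element was NOT the old max.
  New max = max(old_max, new_val) = max(48, 44) = 48

Answer: 48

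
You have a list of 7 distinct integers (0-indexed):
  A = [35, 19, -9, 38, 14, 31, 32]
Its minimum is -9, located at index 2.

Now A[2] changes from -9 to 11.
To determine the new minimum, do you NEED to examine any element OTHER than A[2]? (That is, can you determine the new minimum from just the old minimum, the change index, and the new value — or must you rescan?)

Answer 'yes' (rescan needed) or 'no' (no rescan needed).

Old min = -9 at index 2
Change at index 2: -9 -> 11
Index 2 WAS the min and new value 11 > old min -9. Must rescan other elements to find the new min.
Needs rescan: yes

Answer: yes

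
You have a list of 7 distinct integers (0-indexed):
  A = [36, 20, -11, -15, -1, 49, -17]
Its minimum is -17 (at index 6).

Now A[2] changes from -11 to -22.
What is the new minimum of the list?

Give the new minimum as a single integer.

Answer: -22

Derivation:
Old min = -17 (at index 6)
Change: A[2] -11 -> -22
Changed element was NOT the old min.
  New min = min(old_min, new_val) = min(-17, -22) = -22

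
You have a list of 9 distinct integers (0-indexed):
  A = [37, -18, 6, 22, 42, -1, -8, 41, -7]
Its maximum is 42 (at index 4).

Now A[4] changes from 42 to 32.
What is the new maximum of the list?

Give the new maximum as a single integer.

Answer: 41

Derivation:
Old max = 42 (at index 4)
Change: A[4] 42 -> 32
Changed element WAS the max -> may need rescan.
  Max of remaining elements: 41
  New max = max(32, 41) = 41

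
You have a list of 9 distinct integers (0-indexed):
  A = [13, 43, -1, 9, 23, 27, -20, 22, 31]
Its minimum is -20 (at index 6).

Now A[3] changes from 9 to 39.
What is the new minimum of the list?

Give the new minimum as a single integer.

Answer: -20

Derivation:
Old min = -20 (at index 6)
Change: A[3] 9 -> 39
Changed element was NOT the old min.
  New min = min(old_min, new_val) = min(-20, 39) = -20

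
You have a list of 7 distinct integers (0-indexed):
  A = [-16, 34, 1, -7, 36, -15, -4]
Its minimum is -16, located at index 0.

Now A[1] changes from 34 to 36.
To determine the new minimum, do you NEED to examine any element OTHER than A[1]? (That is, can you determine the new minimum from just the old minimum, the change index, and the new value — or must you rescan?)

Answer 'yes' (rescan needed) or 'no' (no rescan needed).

Old min = -16 at index 0
Change at index 1: 34 -> 36
Index 1 was NOT the min. New min = min(-16, 36). No rescan of other elements needed.
Needs rescan: no

Answer: no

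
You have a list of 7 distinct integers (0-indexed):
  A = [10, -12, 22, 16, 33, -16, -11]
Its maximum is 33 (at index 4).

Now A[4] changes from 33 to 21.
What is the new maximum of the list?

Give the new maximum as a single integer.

Answer: 22

Derivation:
Old max = 33 (at index 4)
Change: A[4] 33 -> 21
Changed element WAS the max -> may need rescan.
  Max of remaining elements: 22
  New max = max(21, 22) = 22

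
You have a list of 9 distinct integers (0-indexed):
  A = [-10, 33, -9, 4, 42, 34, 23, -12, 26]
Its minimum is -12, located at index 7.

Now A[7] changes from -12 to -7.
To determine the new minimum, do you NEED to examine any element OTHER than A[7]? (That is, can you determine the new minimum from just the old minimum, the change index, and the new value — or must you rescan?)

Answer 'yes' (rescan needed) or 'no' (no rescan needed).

Answer: yes

Derivation:
Old min = -12 at index 7
Change at index 7: -12 -> -7
Index 7 WAS the min and new value -7 > old min -12. Must rescan other elements to find the new min.
Needs rescan: yes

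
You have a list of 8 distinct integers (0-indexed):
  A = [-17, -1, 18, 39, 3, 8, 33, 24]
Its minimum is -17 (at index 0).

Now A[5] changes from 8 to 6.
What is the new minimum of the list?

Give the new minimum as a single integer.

Answer: -17

Derivation:
Old min = -17 (at index 0)
Change: A[5] 8 -> 6
Changed element was NOT the old min.
  New min = min(old_min, new_val) = min(-17, 6) = -17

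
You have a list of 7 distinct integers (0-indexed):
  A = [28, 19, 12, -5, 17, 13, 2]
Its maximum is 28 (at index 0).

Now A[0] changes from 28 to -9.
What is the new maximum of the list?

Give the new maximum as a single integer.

Answer: 19

Derivation:
Old max = 28 (at index 0)
Change: A[0] 28 -> -9
Changed element WAS the max -> may need rescan.
  Max of remaining elements: 19
  New max = max(-9, 19) = 19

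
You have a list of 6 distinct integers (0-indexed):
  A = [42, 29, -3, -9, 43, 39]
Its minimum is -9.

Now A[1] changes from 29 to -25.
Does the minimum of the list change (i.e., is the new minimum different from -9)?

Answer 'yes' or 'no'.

Answer: yes

Derivation:
Old min = -9
Change: A[1] 29 -> -25
Changed element was NOT the min; min changes only if -25 < -9.
New min = -25; changed? yes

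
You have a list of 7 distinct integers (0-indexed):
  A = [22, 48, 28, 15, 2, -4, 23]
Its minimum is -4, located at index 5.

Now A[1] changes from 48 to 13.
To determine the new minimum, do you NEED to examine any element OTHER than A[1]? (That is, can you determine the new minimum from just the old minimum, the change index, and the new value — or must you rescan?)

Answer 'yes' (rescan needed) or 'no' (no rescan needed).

Old min = -4 at index 5
Change at index 1: 48 -> 13
Index 1 was NOT the min. New min = min(-4, 13). No rescan of other elements needed.
Needs rescan: no

Answer: no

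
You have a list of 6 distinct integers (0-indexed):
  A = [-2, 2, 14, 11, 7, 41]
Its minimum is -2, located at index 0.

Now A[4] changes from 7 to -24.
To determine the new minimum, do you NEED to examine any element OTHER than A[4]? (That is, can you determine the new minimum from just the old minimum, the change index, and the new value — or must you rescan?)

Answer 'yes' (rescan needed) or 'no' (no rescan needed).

Old min = -2 at index 0
Change at index 4: 7 -> -24
Index 4 was NOT the min. New min = min(-2, -24). No rescan of other elements needed.
Needs rescan: no

Answer: no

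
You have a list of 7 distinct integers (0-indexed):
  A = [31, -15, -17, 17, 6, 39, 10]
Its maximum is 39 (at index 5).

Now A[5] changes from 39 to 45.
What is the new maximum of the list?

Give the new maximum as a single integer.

Old max = 39 (at index 5)
Change: A[5] 39 -> 45
Changed element WAS the max -> may need rescan.
  Max of remaining elements: 31
  New max = max(45, 31) = 45

Answer: 45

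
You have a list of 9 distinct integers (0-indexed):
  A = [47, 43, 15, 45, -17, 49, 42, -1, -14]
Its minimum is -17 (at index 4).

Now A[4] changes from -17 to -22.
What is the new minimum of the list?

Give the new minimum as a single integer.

Old min = -17 (at index 4)
Change: A[4] -17 -> -22
Changed element WAS the min. Need to check: is -22 still <= all others?
  Min of remaining elements: -14
  New min = min(-22, -14) = -22

Answer: -22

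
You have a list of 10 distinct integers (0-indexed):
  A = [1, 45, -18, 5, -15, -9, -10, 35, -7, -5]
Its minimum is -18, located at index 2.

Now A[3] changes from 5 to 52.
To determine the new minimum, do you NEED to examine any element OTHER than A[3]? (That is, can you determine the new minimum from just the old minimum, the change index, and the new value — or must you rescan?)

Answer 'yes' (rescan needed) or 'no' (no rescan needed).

Answer: no

Derivation:
Old min = -18 at index 2
Change at index 3: 5 -> 52
Index 3 was NOT the min. New min = min(-18, 52). No rescan of other elements needed.
Needs rescan: no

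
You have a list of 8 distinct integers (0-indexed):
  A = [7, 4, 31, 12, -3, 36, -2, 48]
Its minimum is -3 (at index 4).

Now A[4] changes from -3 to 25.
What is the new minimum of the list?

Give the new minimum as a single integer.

Old min = -3 (at index 4)
Change: A[4] -3 -> 25
Changed element WAS the min. Need to check: is 25 still <= all others?
  Min of remaining elements: -2
  New min = min(25, -2) = -2

Answer: -2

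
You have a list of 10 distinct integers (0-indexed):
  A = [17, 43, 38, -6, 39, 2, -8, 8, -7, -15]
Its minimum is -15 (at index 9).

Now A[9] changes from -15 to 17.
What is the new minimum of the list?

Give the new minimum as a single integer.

Old min = -15 (at index 9)
Change: A[9] -15 -> 17
Changed element WAS the min. Need to check: is 17 still <= all others?
  Min of remaining elements: -8
  New min = min(17, -8) = -8

Answer: -8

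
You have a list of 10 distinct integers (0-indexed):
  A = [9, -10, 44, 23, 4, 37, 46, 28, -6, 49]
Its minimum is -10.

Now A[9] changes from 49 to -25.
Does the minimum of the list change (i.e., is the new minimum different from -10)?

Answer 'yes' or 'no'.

Answer: yes

Derivation:
Old min = -10
Change: A[9] 49 -> -25
Changed element was NOT the min; min changes only if -25 < -10.
New min = -25; changed? yes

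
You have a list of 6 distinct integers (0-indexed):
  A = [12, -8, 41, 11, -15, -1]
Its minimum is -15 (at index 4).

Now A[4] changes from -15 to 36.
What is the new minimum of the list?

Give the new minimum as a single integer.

Old min = -15 (at index 4)
Change: A[4] -15 -> 36
Changed element WAS the min. Need to check: is 36 still <= all others?
  Min of remaining elements: -8
  New min = min(36, -8) = -8

Answer: -8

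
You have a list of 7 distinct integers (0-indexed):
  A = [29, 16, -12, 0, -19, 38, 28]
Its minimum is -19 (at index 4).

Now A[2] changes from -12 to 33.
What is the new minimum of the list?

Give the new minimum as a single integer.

Old min = -19 (at index 4)
Change: A[2] -12 -> 33
Changed element was NOT the old min.
  New min = min(old_min, new_val) = min(-19, 33) = -19

Answer: -19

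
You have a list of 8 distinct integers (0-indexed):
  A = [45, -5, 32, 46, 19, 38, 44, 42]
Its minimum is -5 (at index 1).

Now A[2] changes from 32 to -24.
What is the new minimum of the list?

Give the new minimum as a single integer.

Answer: -24

Derivation:
Old min = -5 (at index 1)
Change: A[2] 32 -> -24
Changed element was NOT the old min.
  New min = min(old_min, new_val) = min(-5, -24) = -24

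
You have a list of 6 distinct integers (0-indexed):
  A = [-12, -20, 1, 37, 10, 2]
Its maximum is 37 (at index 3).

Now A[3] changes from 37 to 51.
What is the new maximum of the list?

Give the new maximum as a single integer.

Old max = 37 (at index 3)
Change: A[3] 37 -> 51
Changed element WAS the max -> may need rescan.
  Max of remaining elements: 10
  New max = max(51, 10) = 51

Answer: 51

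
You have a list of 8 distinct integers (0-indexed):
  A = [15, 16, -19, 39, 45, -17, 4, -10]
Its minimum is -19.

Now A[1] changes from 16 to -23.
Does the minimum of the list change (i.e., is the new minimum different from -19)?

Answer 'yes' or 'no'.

Answer: yes

Derivation:
Old min = -19
Change: A[1] 16 -> -23
Changed element was NOT the min; min changes only if -23 < -19.
New min = -23; changed? yes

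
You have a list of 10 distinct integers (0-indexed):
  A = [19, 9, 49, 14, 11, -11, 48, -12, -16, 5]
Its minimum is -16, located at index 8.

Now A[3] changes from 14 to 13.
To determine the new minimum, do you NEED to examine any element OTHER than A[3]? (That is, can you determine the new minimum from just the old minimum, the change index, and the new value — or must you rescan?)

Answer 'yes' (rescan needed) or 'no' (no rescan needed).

Answer: no

Derivation:
Old min = -16 at index 8
Change at index 3: 14 -> 13
Index 3 was NOT the min. New min = min(-16, 13). No rescan of other elements needed.
Needs rescan: no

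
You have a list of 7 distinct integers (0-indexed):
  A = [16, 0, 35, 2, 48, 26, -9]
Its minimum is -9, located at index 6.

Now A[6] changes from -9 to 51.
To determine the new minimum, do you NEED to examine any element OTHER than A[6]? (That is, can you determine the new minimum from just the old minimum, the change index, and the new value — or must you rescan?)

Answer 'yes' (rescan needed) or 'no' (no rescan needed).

Old min = -9 at index 6
Change at index 6: -9 -> 51
Index 6 WAS the min and new value 51 > old min -9. Must rescan other elements to find the new min.
Needs rescan: yes

Answer: yes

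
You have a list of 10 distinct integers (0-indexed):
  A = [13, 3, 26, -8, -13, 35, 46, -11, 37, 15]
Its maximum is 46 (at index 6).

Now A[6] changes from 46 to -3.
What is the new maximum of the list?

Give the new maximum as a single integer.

Answer: 37

Derivation:
Old max = 46 (at index 6)
Change: A[6] 46 -> -3
Changed element WAS the max -> may need rescan.
  Max of remaining elements: 37
  New max = max(-3, 37) = 37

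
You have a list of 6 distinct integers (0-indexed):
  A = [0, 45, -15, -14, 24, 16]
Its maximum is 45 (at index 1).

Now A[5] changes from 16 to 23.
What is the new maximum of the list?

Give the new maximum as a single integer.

Answer: 45

Derivation:
Old max = 45 (at index 1)
Change: A[5] 16 -> 23
Changed element was NOT the old max.
  New max = max(old_max, new_val) = max(45, 23) = 45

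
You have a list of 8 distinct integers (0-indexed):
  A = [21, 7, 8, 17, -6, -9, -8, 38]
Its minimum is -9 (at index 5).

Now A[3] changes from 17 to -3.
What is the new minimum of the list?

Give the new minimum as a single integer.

Answer: -9

Derivation:
Old min = -9 (at index 5)
Change: A[3] 17 -> -3
Changed element was NOT the old min.
  New min = min(old_min, new_val) = min(-9, -3) = -9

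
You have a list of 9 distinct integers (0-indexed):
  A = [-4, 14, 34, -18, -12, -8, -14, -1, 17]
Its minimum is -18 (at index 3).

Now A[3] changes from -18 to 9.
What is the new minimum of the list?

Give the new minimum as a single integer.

Old min = -18 (at index 3)
Change: A[3] -18 -> 9
Changed element WAS the min. Need to check: is 9 still <= all others?
  Min of remaining elements: -14
  New min = min(9, -14) = -14

Answer: -14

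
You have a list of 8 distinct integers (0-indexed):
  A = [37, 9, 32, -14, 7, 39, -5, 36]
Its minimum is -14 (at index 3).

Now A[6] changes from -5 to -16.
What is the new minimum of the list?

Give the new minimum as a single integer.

Old min = -14 (at index 3)
Change: A[6] -5 -> -16
Changed element was NOT the old min.
  New min = min(old_min, new_val) = min(-14, -16) = -16

Answer: -16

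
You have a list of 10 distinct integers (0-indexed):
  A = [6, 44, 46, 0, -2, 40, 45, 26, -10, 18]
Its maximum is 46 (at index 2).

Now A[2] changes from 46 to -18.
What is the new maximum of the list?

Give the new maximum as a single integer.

Answer: 45

Derivation:
Old max = 46 (at index 2)
Change: A[2] 46 -> -18
Changed element WAS the max -> may need rescan.
  Max of remaining elements: 45
  New max = max(-18, 45) = 45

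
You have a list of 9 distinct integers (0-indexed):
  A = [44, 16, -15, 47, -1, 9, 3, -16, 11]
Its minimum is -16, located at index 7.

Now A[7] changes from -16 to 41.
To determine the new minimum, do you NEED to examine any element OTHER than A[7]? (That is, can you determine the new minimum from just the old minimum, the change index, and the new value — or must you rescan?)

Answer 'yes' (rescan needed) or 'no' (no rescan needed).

Answer: yes

Derivation:
Old min = -16 at index 7
Change at index 7: -16 -> 41
Index 7 WAS the min and new value 41 > old min -16. Must rescan other elements to find the new min.
Needs rescan: yes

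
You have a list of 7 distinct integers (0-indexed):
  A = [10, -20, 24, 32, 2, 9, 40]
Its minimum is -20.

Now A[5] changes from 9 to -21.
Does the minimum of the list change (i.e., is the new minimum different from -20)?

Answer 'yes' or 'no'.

Answer: yes

Derivation:
Old min = -20
Change: A[5] 9 -> -21
Changed element was NOT the min; min changes only if -21 < -20.
New min = -21; changed? yes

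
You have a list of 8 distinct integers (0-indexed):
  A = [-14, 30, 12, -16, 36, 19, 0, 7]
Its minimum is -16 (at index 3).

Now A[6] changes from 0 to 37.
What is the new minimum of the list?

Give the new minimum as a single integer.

Answer: -16

Derivation:
Old min = -16 (at index 3)
Change: A[6] 0 -> 37
Changed element was NOT the old min.
  New min = min(old_min, new_val) = min(-16, 37) = -16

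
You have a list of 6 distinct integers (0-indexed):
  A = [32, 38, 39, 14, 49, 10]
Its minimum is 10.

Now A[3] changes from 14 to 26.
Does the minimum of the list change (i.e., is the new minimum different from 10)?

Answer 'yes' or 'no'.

Answer: no

Derivation:
Old min = 10
Change: A[3] 14 -> 26
Changed element was NOT the min; min changes only if 26 < 10.
New min = 10; changed? no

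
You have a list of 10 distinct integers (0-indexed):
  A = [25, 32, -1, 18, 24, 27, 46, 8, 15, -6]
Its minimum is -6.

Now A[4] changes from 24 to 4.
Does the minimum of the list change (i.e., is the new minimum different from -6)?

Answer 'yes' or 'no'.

Old min = -6
Change: A[4] 24 -> 4
Changed element was NOT the min; min changes only if 4 < -6.
New min = -6; changed? no

Answer: no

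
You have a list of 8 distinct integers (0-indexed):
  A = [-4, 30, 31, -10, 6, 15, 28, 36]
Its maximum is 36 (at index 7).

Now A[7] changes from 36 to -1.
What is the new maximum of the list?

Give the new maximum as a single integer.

Answer: 31

Derivation:
Old max = 36 (at index 7)
Change: A[7] 36 -> -1
Changed element WAS the max -> may need rescan.
  Max of remaining elements: 31
  New max = max(-1, 31) = 31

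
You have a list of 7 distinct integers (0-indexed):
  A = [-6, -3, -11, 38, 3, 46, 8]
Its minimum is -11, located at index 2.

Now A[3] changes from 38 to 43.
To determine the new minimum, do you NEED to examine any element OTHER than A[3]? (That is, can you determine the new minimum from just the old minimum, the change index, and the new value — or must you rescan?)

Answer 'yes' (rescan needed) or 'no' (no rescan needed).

Answer: no

Derivation:
Old min = -11 at index 2
Change at index 3: 38 -> 43
Index 3 was NOT the min. New min = min(-11, 43). No rescan of other elements needed.
Needs rescan: no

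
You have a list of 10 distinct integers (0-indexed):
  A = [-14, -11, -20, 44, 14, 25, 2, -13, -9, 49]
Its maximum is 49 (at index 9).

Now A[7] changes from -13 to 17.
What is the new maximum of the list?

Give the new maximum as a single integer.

Answer: 49

Derivation:
Old max = 49 (at index 9)
Change: A[7] -13 -> 17
Changed element was NOT the old max.
  New max = max(old_max, new_val) = max(49, 17) = 49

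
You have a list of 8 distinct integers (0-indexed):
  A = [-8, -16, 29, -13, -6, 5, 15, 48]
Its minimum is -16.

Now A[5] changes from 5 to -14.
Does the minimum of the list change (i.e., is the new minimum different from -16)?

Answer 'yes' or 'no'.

Answer: no

Derivation:
Old min = -16
Change: A[5] 5 -> -14
Changed element was NOT the min; min changes only if -14 < -16.
New min = -16; changed? no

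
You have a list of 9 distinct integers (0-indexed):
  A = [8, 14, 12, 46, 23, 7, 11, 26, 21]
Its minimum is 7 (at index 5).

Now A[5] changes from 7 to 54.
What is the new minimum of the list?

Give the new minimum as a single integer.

Old min = 7 (at index 5)
Change: A[5] 7 -> 54
Changed element WAS the min. Need to check: is 54 still <= all others?
  Min of remaining elements: 8
  New min = min(54, 8) = 8

Answer: 8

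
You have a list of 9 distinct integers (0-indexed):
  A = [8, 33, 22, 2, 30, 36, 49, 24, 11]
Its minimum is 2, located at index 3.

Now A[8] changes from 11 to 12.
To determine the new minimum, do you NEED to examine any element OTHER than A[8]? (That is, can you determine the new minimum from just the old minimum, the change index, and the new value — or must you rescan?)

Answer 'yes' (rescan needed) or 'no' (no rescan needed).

Old min = 2 at index 3
Change at index 8: 11 -> 12
Index 8 was NOT the min. New min = min(2, 12). No rescan of other elements needed.
Needs rescan: no

Answer: no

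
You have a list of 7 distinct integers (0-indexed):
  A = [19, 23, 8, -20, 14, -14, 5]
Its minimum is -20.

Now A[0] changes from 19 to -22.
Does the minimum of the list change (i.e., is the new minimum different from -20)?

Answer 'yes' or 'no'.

Old min = -20
Change: A[0] 19 -> -22
Changed element was NOT the min; min changes only if -22 < -20.
New min = -22; changed? yes

Answer: yes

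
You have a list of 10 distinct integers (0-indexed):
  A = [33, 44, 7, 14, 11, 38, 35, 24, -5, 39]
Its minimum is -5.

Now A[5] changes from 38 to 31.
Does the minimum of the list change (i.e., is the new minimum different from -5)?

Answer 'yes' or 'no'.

Answer: no

Derivation:
Old min = -5
Change: A[5] 38 -> 31
Changed element was NOT the min; min changes only if 31 < -5.
New min = -5; changed? no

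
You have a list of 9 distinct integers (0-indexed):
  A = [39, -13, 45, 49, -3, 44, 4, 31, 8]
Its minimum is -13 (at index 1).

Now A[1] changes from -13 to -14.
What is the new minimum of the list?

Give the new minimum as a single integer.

Answer: -14

Derivation:
Old min = -13 (at index 1)
Change: A[1] -13 -> -14
Changed element WAS the min. Need to check: is -14 still <= all others?
  Min of remaining elements: -3
  New min = min(-14, -3) = -14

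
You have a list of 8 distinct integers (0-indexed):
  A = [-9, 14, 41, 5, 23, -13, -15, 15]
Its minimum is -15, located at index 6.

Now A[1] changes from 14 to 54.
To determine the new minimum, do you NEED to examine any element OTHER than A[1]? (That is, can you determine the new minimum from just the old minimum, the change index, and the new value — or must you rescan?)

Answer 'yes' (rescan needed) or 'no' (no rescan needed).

Answer: no

Derivation:
Old min = -15 at index 6
Change at index 1: 14 -> 54
Index 1 was NOT the min. New min = min(-15, 54). No rescan of other elements needed.
Needs rescan: no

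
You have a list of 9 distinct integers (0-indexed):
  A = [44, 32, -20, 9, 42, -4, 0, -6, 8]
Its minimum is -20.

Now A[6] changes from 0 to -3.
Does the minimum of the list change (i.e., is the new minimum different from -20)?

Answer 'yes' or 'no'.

Old min = -20
Change: A[6] 0 -> -3
Changed element was NOT the min; min changes only if -3 < -20.
New min = -20; changed? no

Answer: no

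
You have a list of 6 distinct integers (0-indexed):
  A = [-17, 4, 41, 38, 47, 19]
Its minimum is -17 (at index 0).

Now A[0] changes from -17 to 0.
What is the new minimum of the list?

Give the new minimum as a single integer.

Answer: 0

Derivation:
Old min = -17 (at index 0)
Change: A[0] -17 -> 0
Changed element WAS the min. Need to check: is 0 still <= all others?
  Min of remaining elements: 4
  New min = min(0, 4) = 0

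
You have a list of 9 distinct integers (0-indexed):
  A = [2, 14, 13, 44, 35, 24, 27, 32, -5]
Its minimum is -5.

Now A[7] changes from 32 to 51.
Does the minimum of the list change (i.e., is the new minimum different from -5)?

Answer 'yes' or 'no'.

Old min = -5
Change: A[7] 32 -> 51
Changed element was NOT the min; min changes only if 51 < -5.
New min = -5; changed? no

Answer: no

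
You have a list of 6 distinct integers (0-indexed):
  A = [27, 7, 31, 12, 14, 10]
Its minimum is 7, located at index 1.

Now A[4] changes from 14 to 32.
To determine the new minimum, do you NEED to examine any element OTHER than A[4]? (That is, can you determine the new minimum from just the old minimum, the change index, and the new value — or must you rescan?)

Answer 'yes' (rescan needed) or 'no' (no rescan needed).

Answer: no

Derivation:
Old min = 7 at index 1
Change at index 4: 14 -> 32
Index 4 was NOT the min. New min = min(7, 32). No rescan of other elements needed.
Needs rescan: no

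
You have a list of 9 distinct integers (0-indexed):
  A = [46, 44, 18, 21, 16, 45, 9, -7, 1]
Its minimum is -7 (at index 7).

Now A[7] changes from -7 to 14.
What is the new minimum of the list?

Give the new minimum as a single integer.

Old min = -7 (at index 7)
Change: A[7] -7 -> 14
Changed element WAS the min. Need to check: is 14 still <= all others?
  Min of remaining elements: 1
  New min = min(14, 1) = 1

Answer: 1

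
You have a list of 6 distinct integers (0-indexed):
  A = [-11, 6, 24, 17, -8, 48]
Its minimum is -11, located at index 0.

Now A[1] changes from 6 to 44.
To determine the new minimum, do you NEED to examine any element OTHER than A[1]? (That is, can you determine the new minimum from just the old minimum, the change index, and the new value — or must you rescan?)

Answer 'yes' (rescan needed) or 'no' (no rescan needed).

Old min = -11 at index 0
Change at index 1: 6 -> 44
Index 1 was NOT the min. New min = min(-11, 44). No rescan of other elements needed.
Needs rescan: no

Answer: no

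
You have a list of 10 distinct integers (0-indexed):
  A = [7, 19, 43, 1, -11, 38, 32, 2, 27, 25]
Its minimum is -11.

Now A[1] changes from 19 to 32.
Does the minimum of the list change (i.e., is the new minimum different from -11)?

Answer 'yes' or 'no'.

Old min = -11
Change: A[1] 19 -> 32
Changed element was NOT the min; min changes only if 32 < -11.
New min = -11; changed? no

Answer: no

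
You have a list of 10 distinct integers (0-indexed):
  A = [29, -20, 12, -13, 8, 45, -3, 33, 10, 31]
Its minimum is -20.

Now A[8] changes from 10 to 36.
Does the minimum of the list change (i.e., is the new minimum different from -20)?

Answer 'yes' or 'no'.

Answer: no

Derivation:
Old min = -20
Change: A[8] 10 -> 36
Changed element was NOT the min; min changes only if 36 < -20.
New min = -20; changed? no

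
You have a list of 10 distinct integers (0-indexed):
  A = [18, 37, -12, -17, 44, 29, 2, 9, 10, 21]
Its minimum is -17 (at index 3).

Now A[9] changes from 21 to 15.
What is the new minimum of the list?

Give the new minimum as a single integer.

Answer: -17

Derivation:
Old min = -17 (at index 3)
Change: A[9] 21 -> 15
Changed element was NOT the old min.
  New min = min(old_min, new_val) = min(-17, 15) = -17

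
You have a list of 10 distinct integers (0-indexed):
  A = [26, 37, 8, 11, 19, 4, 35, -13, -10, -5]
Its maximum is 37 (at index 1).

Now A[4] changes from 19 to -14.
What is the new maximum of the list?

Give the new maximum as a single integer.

Answer: 37

Derivation:
Old max = 37 (at index 1)
Change: A[4] 19 -> -14
Changed element was NOT the old max.
  New max = max(old_max, new_val) = max(37, -14) = 37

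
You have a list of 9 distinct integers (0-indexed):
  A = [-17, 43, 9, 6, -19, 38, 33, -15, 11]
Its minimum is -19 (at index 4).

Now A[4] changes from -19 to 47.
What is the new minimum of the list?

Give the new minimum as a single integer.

Answer: -17

Derivation:
Old min = -19 (at index 4)
Change: A[4] -19 -> 47
Changed element WAS the min. Need to check: is 47 still <= all others?
  Min of remaining elements: -17
  New min = min(47, -17) = -17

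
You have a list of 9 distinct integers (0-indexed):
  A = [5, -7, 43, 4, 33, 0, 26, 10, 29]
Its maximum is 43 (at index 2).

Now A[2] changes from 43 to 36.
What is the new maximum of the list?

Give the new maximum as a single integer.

Answer: 36

Derivation:
Old max = 43 (at index 2)
Change: A[2] 43 -> 36
Changed element WAS the max -> may need rescan.
  Max of remaining elements: 33
  New max = max(36, 33) = 36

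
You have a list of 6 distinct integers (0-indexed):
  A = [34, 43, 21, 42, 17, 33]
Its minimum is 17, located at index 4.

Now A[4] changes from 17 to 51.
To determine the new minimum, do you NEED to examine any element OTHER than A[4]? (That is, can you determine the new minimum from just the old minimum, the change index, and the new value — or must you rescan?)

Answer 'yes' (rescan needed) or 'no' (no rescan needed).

Answer: yes

Derivation:
Old min = 17 at index 4
Change at index 4: 17 -> 51
Index 4 WAS the min and new value 51 > old min 17. Must rescan other elements to find the new min.
Needs rescan: yes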